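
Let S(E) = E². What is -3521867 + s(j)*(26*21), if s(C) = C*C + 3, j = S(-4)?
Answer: -3380453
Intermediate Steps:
j = 16 (j = (-4)² = 16)
s(C) = 3 + C² (s(C) = C² + 3 = 3 + C²)
-3521867 + s(j)*(26*21) = -3521867 + (3 + 16²)*(26*21) = -3521867 + (3 + 256)*546 = -3521867 + 259*546 = -3521867 + 141414 = -3380453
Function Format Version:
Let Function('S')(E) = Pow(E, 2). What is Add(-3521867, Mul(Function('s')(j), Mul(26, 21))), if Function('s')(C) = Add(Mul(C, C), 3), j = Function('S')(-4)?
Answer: -3380453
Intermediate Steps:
j = 16 (j = Pow(-4, 2) = 16)
Function('s')(C) = Add(3, Pow(C, 2)) (Function('s')(C) = Add(Pow(C, 2), 3) = Add(3, Pow(C, 2)))
Add(-3521867, Mul(Function('s')(j), Mul(26, 21))) = Add(-3521867, Mul(Add(3, Pow(16, 2)), Mul(26, 21))) = Add(-3521867, Mul(Add(3, 256), 546)) = Add(-3521867, Mul(259, 546)) = Add(-3521867, 141414) = -3380453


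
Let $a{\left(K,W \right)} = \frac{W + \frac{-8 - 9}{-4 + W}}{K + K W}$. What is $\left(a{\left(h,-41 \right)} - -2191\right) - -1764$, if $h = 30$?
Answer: $\frac{53392957}{13500} \approx 3955.0$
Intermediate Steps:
$a{\left(K,W \right)} = \frac{W - \frac{17}{-4 + W}}{K + K W}$
$\left(a{\left(h,-41 \right)} - -2191\right) - -1764 = \left(\frac{17 - \left(-41\right)^{2} + 4 \left(-41\right)}{30 \left(4 - \left(-41\right)^{2} + 3 \left(-41\right)\right)} - -2191\right) - -1764 = \left(\frac{17 - 1681 - 164}{30 \left(4 - 1681 - 123\right)} + 2191\right) + 1764 = \left(\frac{1}{30} \frac{1}{-1800} \left(-1828\right) + 2191\right) + 1764 = \left(\frac{1}{30} \left(- \frac{1}{1800}\right) \left(-1828\right) + 2191\right) + 1764 = \left(\frac{457}{13500} + 2191\right) + 1764 = \frac{29578957}{13500} + 1764 = \frac{53392957}{13500}$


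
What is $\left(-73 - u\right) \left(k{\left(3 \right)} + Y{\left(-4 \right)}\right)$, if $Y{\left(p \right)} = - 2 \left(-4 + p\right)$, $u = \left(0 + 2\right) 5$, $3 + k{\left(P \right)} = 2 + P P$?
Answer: $-1992$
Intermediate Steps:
$k{\left(P \right)} = -1 + P^{2}$ ($k{\left(P \right)} = -3 + \left(2 + P P\right) = -3 + \left(2 + P^{2}\right) = -1 + P^{2}$)
$u = 10$ ($u = 2 \cdot 5 = 10$)
$Y{\left(p \right)} = 8 - 2 p$
$\left(-73 - u\right) \left(k{\left(3 \right)} + Y{\left(-4 \right)}\right) = \left(-73 - 10\right) \left(\left(-1 + 3^{2}\right) + \left(8 - -8\right)\right) = \left(-73 - 10\right) \left(\left(-1 + 9\right) + \left(8 + 8\right)\right) = - 83 \left(8 + 16\right) = \left(-83\right) 24 = -1992$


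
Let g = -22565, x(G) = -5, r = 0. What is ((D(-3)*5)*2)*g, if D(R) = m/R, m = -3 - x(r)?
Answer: 451300/3 ≈ 1.5043e+5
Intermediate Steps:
m = 2 (m = -3 - 1*(-5) = -3 + 5 = 2)
D(R) = 2/R
((D(-3)*5)*2)*g = (((2/(-3))*5)*2)*(-22565) = (((2*(-1/3))*5)*2)*(-22565) = (-2/3*5*2)*(-22565) = -10/3*2*(-22565) = -20/3*(-22565) = 451300/3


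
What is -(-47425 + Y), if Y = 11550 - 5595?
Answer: 41470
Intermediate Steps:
Y = 5955
-(-47425 + Y) = -(-47425 + 5955) = -1*(-41470) = 41470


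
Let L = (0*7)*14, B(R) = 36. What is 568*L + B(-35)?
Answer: 36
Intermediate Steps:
L = 0 (L = 0*14 = 0)
568*L + B(-35) = 568*0 + 36 = 0 + 36 = 36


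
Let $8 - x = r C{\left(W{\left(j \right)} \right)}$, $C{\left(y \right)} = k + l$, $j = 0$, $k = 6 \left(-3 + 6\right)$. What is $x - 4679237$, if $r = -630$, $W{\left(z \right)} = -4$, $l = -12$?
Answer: $-4675449$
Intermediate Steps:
$k = 18$ ($k = 6 \cdot 3 = 18$)
$C{\left(y \right)} = 6$ ($C{\left(y \right)} = 18 - 12 = 6$)
$x = 3788$ ($x = 8 - \left(-630\right) 6 = 8 - -3780 = 8 + 3780 = 3788$)
$x - 4679237 = 3788 - 4679237 = -4675449$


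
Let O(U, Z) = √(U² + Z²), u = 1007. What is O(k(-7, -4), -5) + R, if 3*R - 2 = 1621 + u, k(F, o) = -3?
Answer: 2630/3 + √34 ≈ 882.50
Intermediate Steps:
R = 2630/3 (R = ⅔ + (1621 + 1007)/3 = ⅔ + (⅓)*2628 = ⅔ + 876 = 2630/3 ≈ 876.67)
O(k(-7, -4), -5) + R = √((-3)² + (-5)²) + 2630/3 = √(9 + 25) + 2630/3 = √34 + 2630/3 = 2630/3 + √34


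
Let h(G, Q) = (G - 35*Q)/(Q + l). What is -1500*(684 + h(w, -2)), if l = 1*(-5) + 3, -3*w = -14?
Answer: -998000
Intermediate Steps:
w = 14/3 (w = -1/3*(-14) = 14/3 ≈ 4.6667)
l = -2 (l = -5 + 3 = -2)
h(G, Q) = (G - 35*Q)/(-2 + Q) (h(G, Q) = (G - 35*Q)/(Q - 2) = (G - 35*Q)/(-2 + Q))
-1500*(684 + h(w, -2)) = -1500*(684 + (14/3 - 35*(-2))/(-2 - 2)) = -1500*(684 + (14/3 + 70)/(-4)) = -1500*(684 - 1/4*224/3) = -1500*(684 - 56/3) = -1500*1996/3 = -998000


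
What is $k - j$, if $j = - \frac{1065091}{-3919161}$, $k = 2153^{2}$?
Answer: $\frac{18166913106758}{3919161} \approx 4.6354 \cdot 10^{6}$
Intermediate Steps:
$k = 4635409$
$j = \frac{1065091}{3919161}$ ($j = \left(-1065091\right) \left(- \frac{1}{3919161}\right) = \frac{1065091}{3919161} \approx 0.27177$)
$k - j = 4635409 - \frac{1065091}{3919161} = \frac{18166913106758}{3919161}$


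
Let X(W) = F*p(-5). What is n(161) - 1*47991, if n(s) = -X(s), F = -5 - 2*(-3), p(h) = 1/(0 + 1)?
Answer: -47992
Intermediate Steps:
p(h) = 1 (p(h) = 1/1 = 1)
F = 1 (F = -5 + 6 = 1)
X(W) = 1 (X(W) = 1*1 = 1)
n(s) = -1 (n(s) = -1*1 = -1)
n(161) - 1*47991 = -1 - 1*47991 = -1 - 47991 = -47992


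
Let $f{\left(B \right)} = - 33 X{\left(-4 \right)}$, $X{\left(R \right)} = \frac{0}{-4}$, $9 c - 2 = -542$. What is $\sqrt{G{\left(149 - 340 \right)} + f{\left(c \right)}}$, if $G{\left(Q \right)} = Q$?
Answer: $i \sqrt{191} \approx 13.82 i$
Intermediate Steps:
$c = -60$ ($c = \frac{2}{9} + \frac{1}{9} \left(-542\right) = \frac{2}{9} - \frac{542}{9} = -60$)
$X{\left(R \right)} = 0$ ($X{\left(R \right)} = 0 \left(- \frac{1}{4}\right) = 0$)
$f{\left(B \right)} = 0$ ($f{\left(B \right)} = \left(-33\right) 0 = 0$)
$\sqrt{G{\left(149 - 340 \right)} + f{\left(c \right)}} = \sqrt{\left(149 - 340\right) + 0} = \sqrt{-191 + 0} = \sqrt{-191} = i \sqrt{191}$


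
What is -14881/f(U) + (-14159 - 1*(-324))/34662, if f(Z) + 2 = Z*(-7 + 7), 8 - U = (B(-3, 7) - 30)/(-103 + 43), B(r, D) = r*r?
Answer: 128944388/17331 ≈ 7440.1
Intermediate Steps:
B(r, D) = r²
U = 153/20 (U = 8 - ((-3)² - 30)/(-103 + 43) = 8 - (9 - 30)/(-60) = 8 - (-21)*(-1)/60 = 8 - 1*7/20 = 8 - 7/20 = 153/20 ≈ 7.6500)
f(Z) = -2 (f(Z) = -2 + Z*(-7 + 7) = -2 + Z*0 = -2 + 0 = -2)
-14881/f(U) + (-14159 - 1*(-324))/34662 = -14881/(-2) + (-14159 - 1*(-324))/34662 = -14881*(-½) + (-14159 + 324)*(1/34662) = 14881/2 - 13835*1/34662 = 14881/2 - 13835/34662 = 128944388/17331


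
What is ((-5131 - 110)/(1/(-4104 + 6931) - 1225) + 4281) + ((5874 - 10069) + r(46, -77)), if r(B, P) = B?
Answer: 157314025/1154358 ≈ 136.28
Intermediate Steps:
((-5131 - 110)/(1/(-4104 + 6931) - 1225) + 4281) + ((5874 - 10069) + r(46, -77)) = ((-5131 - 110)/(1/(-4104 + 6931) - 1225) + 4281) + ((5874 - 10069) + 46) = (-5241/(1/2827 - 1225) + 4281) + (-4195 + 46) = (-5241/(1/2827 - 1225) + 4281) - 4149 = (-5241/(-3463074/2827) + 4281) - 4149 = (-5241*(-2827/3463074) + 4281) - 4149 = (4938769/1154358 + 4281) - 4149 = 4946745367/1154358 - 4149 = 157314025/1154358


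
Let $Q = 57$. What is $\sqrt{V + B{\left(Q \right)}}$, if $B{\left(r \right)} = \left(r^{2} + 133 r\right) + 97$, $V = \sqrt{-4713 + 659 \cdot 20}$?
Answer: $\sqrt{10927 + \sqrt{8467}} \approx 104.97$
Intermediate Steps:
$V = \sqrt{8467}$ ($V = \sqrt{-4713 + 13180} = \sqrt{8467} \approx 92.016$)
$B{\left(r \right)} = 97 + r^{2} + 133 r$
$\sqrt{V + B{\left(Q \right)}} = \sqrt{\sqrt{8467} + \left(97 + 57^{2} + 133 \cdot 57\right)} = \sqrt{\sqrt{8467} + \left(97 + 3249 + 7581\right)} = \sqrt{\sqrt{8467} + 10927} = \sqrt{10927 + \sqrt{8467}}$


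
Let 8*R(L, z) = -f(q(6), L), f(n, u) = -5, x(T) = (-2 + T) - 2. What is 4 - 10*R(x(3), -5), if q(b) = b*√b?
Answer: -9/4 ≈ -2.2500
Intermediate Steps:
x(T) = -4 + T
q(b) = b^(3/2)
R(L, z) = 5/8 (R(L, z) = (-1*(-5))/8 = (⅛)*5 = 5/8)
4 - 10*R(x(3), -5) = 4 - 10*5/8 = 4 - 25/4 = -9/4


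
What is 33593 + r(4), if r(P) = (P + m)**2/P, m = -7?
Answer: 134381/4 ≈ 33595.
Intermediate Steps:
r(P) = (-7 + P)**2/P (r(P) = (P - 7)**2/P = (-7 + P)**2/P)
33593 + r(4) = 33593 + (-7 + 4)**2/4 = 33593 + (1/4)*(-3)**2 = 33593 + (1/4)*9 = 33593 + 9/4 = 134381/4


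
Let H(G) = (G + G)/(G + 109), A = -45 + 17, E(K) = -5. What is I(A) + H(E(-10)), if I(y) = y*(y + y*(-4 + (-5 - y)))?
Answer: 815355/52 ≈ 15680.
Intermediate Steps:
A = -28
H(G) = 2*G/(109 + G) (H(G) = (2*G)/(109 + G) = 2*G/(109 + G))
I(y) = y*(y + y*(-9 - y))
I(A) + H(E(-10)) = (-28)²*(-8 - 1*(-28)) + 2*(-5)/(109 - 5) = 784*(-8 + 28) + 2*(-5)/104 = 784*20 + 2*(-5)*(1/104) = 15680 - 5/52 = 815355/52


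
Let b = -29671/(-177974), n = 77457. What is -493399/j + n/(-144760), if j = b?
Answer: -12711695447526407/4295173960 ≈ -2.9595e+6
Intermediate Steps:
b = 29671/177974 (b = -29671*(-1/177974) = 29671/177974 ≈ 0.16672)
j = 29671/177974 ≈ 0.16672
-493399/j + n/(-144760) = -493399/29671/177974 + 77457/(-144760) = -493399*177974/29671 + 77457*(-1/144760) = -87812193626/29671 - 77457/144760 = -12711695447526407/4295173960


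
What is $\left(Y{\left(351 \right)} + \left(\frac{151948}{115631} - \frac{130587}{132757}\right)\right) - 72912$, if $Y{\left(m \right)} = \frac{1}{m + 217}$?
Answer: $- \frac{635736401980532253}{8719268410856} \approx -72912.0$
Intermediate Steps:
$Y{\left(m \right)} = \frac{1}{217 + m}$
$\left(Y{\left(351 \right)} + \left(\frac{151948}{115631} - \frac{130587}{132757}\right)\right) - 72912 = \left(\frac{1}{217 + 351} + \left(\frac{151948}{115631} - \frac{130587}{132757}\right)\right) - 72912 = \left(\frac{1}{568} + \left(151948 \cdot \frac{1}{115631} - \frac{130587}{132757}\right)\right) - 72912 = \left(\frac{1}{568} + \left(\frac{151948}{115631} - \frac{130587}{132757}\right)\right) - 72912 = \left(\frac{1}{568} + \frac{5072255239}{15350824667}\right) - 72912 = \frac{2896391800419}{8719268410856} - 72912 = - \frac{635736401980532253}{8719268410856}$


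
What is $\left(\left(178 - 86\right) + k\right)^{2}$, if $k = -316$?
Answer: $50176$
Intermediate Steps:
$\left(\left(178 - 86\right) + k\right)^{2} = \left(\left(178 - 86\right) - 316\right)^{2} = \left(92 - 316\right)^{2} = \left(-224\right)^{2} = 50176$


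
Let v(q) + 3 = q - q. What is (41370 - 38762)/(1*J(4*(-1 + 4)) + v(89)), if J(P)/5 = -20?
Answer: -2608/103 ≈ -25.320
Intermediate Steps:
v(q) = -3 (v(q) = -3 + (q - q) = -3 + 0 = -3)
J(P) = -100 (J(P) = 5*(-20) = -100)
(41370 - 38762)/(1*J(4*(-1 + 4)) + v(89)) = (41370 - 38762)/(1*(-100) - 3) = 2608/(-100 - 3) = 2608/(-103) = 2608*(-1/103) = -2608/103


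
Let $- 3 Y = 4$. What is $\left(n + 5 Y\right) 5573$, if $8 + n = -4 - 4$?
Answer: $- \frac{378964}{3} \approx -1.2632 \cdot 10^{5}$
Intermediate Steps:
$Y = - \frac{4}{3}$ ($Y = \left(- \frac{1}{3}\right) 4 = - \frac{4}{3} \approx -1.3333$)
$n = -16$ ($n = -8 - 8 = -16$)
$\left(n + 5 Y\right) 5573 = \left(-16 + 5 \left(- \frac{4}{3}\right)\right) 5573 = \left(-16 - \frac{20}{3}\right) 5573 = \left(- \frac{68}{3}\right) 5573 = - \frac{378964}{3}$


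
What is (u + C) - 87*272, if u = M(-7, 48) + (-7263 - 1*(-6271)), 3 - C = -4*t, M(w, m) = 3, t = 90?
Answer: -24290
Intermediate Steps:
C = 363 (C = 3 - (-4)*90 = 3 - 1*(-360) = 3 + 360 = 363)
u = -989 (u = 3 + (-7263 - 1*(-6271)) = 3 + (-7263 + 6271) = 3 - 992 = -989)
(u + C) - 87*272 = (-989 + 363) - 87*272 = -626 - 23664 = -24290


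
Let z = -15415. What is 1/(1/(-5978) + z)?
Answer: -5978/92150871 ≈ -6.4872e-5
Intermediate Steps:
1/(1/(-5978) + z) = 1/(1/(-5978) - 15415) = 1/(-1/5978 - 15415) = 1/(-92150871/5978) = -5978/92150871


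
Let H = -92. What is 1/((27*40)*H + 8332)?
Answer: -1/91028 ≈ -1.0986e-5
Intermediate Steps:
1/((27*40)*H + 8332) = 1/((27*40)*(-92) + 8332) = 1/(1080*(-92) + 8332) = 1/(-99360 + 8332) = 1/(-91028) = -1/91028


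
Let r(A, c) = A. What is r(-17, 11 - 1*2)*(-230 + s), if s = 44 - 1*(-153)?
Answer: 561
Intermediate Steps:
s = 197 (s = 44 + 153 = 197)
r(-17, 11 - 1*2)*(-230 + s) = -17*(-230 + 197) = -17*(-33) = 561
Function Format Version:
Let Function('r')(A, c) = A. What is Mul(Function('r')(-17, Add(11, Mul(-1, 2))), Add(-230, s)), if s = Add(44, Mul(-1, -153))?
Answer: 561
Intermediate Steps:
s = 197 (s = Add(44, 153) = 197)
Mul(Function('r')(-17, Add(11, Mul(-1, 2))), Add(-230, s)) = Mul(-17, Add(-230, 197)) = Mul(-17, -33) = 561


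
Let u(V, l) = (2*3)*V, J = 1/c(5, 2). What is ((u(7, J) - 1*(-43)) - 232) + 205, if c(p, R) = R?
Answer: 58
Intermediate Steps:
J = ½ (J = 1/2 = ½ ≈ 0.50000)
u(V, l) = 6*V
((u(7, J) - 1*(-43)) - 232) + 205 = ((6*7 - 1*(-43)) - 232) + 205 = ((42 + 43) - 232) + 205 = (85 - 232) + 205 = -147 + 205 = 58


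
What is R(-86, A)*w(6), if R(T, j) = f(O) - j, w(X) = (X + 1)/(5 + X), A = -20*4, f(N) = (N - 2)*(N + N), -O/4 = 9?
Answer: 1792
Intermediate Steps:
O = -36 (O = -4*9 = -36)
f(N) = 2*N*(-2 + N) (f(N) = (-2 + N)*(2*N) = 2*N*(-2 + N))
A = -80
w(X) = (1 + X)/(5 + X)
R(T, j) = 2736 - j (R(T, j) = 2*(-36)*(-2 - 36) - j = 2*(-36)*(-38) - j = 2736 - j)
R(-86, A)*w(6) = (2736 - 1*(-80))*((1 + 6)/(5 + 6)) = (2736 + 80)*(7/11) = 2816*((1/11)*7) = 2816*(7/11) = 1792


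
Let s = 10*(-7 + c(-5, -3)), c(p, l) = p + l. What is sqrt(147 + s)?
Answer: I*sqrt(3) ≈ 1.732*I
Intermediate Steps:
c(p, l) = l + p
s = -150 (s = 10*(-7 + (-3 - 5)) = 10*(-7 - 8) = 10*(-15) = -150)
sqrt(147 + s) = sqrt(147 - 150) = sqrt(-3) = I*sqrt(3)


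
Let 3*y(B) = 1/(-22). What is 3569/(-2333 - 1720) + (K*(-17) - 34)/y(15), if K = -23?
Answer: -95500355/4053 ≈ -23563.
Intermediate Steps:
y(B) = -1/66 (y(B) = (⅓)/(-22) = (⅓)*(-1/22) = -1/66)
3569/(-2333 - 1720) + (K*(-17) - 34)/y(15) = 3569/(-2333 - 1720) + (-23*(-17) - 34)/(-1/66) = 3569/(-4053) + (391 - 34)*(-66) = 3569*(-1/4053) + 357*(-66) = -3569/4053 - 23562 = -95500355/4053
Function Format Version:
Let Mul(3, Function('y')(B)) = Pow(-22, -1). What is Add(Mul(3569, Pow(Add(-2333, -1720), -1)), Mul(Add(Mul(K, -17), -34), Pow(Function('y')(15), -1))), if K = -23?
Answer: Rational(-95500355, 4053) ≈ -23563.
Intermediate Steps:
Function('y')(B) = Rational(-1, 66) (Function('y')(B) = Mul(Rational(1, 3), Pow(-22, -1)) = Mul(Rational(1, 3), Rational(-1, 22)) = Rational(-1, 66))
Add(Mul(3569, Pow(Add(-2333, -1720), -1)), Mul(Add(Mul(K, -17), -34), Pow(Function('y')(15), -1))) = Add(Mul(3569, Pow(Add(-2333, -1720), -1)), Mul(Add(Mul(-23, -17), -34), Pow(Rational(-1, 66), -1))) = Add(Mul(3569, Pow(-4053, -1)), Mul(Add(391, -34), -66)) = Add(Mul(3569, Rational(-1, 4053)), Mul(357, -66)) = Add(Rational(-3569, 4053), -23562) = Rational(-95500355, 4053)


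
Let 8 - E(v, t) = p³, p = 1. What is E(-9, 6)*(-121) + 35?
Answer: -812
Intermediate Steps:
E(v, t) = 7 (E(v, t) = 8 - 1*1³ = 8 - 1*1 = 8 - 1 = 7)
E(-9, 6)*(-121) + 35 = 7*(-121) + 35 = -847 + 35 = -812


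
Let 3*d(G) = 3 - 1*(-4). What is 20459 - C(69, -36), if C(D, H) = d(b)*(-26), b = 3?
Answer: 61559/3 ≈ 20520.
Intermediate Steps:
d(G) = 7/3 (d(G) = (3 - 1*(-4))/3 = (3 + 4)/3 = (⅓)*7 = 7/3)
C(D, H) = -182/3 (C(D, H) = (7/3)*(-26) = -182/3)
20459 - C(69, -36) = 20459 - 1*(-182/3) = 20459 + 182/3 = 61559/3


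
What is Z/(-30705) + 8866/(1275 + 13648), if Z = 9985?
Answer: 24644875/91642143 ≈ 0.26893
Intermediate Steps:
Z/(-30705) + 8866/(1275 + 13648) = 9985/(-30705) + 8866/(1275 + 13648) = 9985*(-1/30705) + 8866/14923 = -1997/6141 + 8866*(1/14923) = -1997/6141 + 8866/14923 = 24644875/91642143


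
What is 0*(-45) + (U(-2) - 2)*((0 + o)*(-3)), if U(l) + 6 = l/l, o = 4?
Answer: 84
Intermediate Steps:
U(l) = -5 (U(l) = -6 + l/l = -6 + 1 = -5)
0*(-45) + (U(-2) - 2)*((0 + o)*(-3)) = 0*(-45) + (-5 - 2)*((0 + 4)*(-3)) = 0 - 28*(-3) = 0 - 7*(-12) = 0 + 84 = 84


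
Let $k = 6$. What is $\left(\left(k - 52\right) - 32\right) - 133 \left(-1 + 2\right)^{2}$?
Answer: $-211$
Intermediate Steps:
$\left(\left(k - 52\right) - 32\right) - 133 \left(-1 + 2\right)^{2} = \left(\left(6 - 52\right) - 32\right) - 133 \left(-1 + 2\right)^{2} = \left(-46 - 32\right) - 133 \cdot 1^{2} = -78 - 133 = -211$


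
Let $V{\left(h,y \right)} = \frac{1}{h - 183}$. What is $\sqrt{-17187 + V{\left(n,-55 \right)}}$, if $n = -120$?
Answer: $\frac{i \sqrt{1577921586}}{303} \approx 131.1 i$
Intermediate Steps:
$V{\left(h,y \right)} = \frac{1}{-183 + h}$
$\sqrt{-17187 + V{\left(n,-55 \right)}} = \sqrt{-17187 + \frac{1}{-183 - 120}} = \sqrt{-17187 + \frac{1}{-303}} = \sqrt{-17187 - \frac{1}{303}} = \sqrt{- \frac{5207662}{303}} = \frac{i \sqrt{1577921586}}{303}$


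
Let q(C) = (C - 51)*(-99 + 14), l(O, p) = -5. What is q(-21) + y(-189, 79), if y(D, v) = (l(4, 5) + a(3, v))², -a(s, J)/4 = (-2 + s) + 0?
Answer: 6201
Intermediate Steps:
a(s, J) = 8 - 4*s (a(s, J) = -4*((-2 + s) + 0) = -4*(-2 + s) = 8 - 4*s)
q(C) = 4335 - 85*C (q(C) = (-51 + C)*(-85) = 4335 - 85*C)
y(D, v) = 81 (y(D, v) = (-5 + (8 - 4*3))² = (-5 + (8 - 12))² = (-5 - 4)² = (-9)² = 81)
q(-21) + y(-189, 79) = (4335 - 85*(-21)) + 81 = (4335 + 1785) + 81 = 6120 + 81 = 6201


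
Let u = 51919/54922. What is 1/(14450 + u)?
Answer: 7846/113382117 ≈ 6.9200e-5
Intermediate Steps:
u = 7417/7846 (u = 51919*(1/54922) = 7417/7846 ≈ 0.94532)
1/(14450 + u) = 1/(14450 + 7417/7846) = 1/(113382117/7846) = 7846/113382117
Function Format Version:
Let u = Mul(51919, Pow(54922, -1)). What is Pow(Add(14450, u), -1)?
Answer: Rational(7846, 113382117) ≈ 6.9200e-5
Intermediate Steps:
u = Rational(7417, 7846) (u = Mul(51919, Rational(1, 54922)) = Rational(7417, 7846) ≈ 0.94532)
Pow(Add(14450, u), -1) = Pow(Add(14450, Rational(7417, 7846)), -1) = Pow(Rational(113382117, 7846), -1) = Rational(7846, 113382117)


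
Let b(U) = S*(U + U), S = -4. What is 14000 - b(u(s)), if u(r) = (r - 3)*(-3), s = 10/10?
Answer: 14048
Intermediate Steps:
s = 1 (s = 10*(⅒) = 1)
u(r) = 9 - 3*r (u(r) = (-3 + r)*(-3) = 9 - 3*r)
b(U) = -8*U (b(U) = -4*(U + U) = -8*U)
14000 - b(u(s)) = 14000 - (-8)*(9 - 3*1) = 14000 - (-8)*(9 - 3) = 14000 - (-8)*6 = 14000 - 1*(-48) = 14000 + 48 = 14048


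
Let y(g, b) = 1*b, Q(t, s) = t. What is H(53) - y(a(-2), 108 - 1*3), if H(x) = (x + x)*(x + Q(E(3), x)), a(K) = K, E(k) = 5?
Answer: 6043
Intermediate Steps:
H(x) = 2*x*(5 + x) (H(x) = (x + x)*(x + 5) = (2*x)*(5 + x) = 2*x*(5 + x))
y(g, b) = b
H(53) - y(a(-2), 108 - 1*3) = 2*53*(5 + 53) - (108 - 1*3) = 2*53*58 - (108 - 3) = 6148 - 1*105 = 6148 - 105 = 6043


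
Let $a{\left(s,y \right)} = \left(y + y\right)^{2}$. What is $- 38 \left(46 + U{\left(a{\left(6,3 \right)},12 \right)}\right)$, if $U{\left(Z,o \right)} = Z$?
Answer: $-3116$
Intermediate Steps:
$a{\left(s,y \right)} = 4 y^{2}$ ($a{\left(s,y \right)} = \left(2 y\right)^{2} = 4 y^{2}$)
$- 38 \left(46 + U{\left(a{\left(6,3 \right)},12 \right)}\right) = - 38 \left(46 + 4 \cdot 3^{2}\right) = - 38 \left(46 + 4 \cdot 9\right) = - 38 \left(46 + 36\right) = \left(-38\right) 82 = -3116$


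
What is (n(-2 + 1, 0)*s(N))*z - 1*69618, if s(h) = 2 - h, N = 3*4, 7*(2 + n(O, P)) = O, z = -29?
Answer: -491676/7 ≈ -70239.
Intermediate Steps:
n(O, P) = -2 + O/7
N = 12
(n(-2 + 1, 0)*s(N))*z - 1*69618 = ((-2 + (-2 + 1)/7)*(2 - 1*12))*(-29) - 1*69618 = ((-2 + (1/7)*(-1))*(2 - 12))*(-29) - 69618 = ((-2 - 1/7)*(-10))*(-29) - 69618 = -15/7*(-10)*(-29) - 69618 = (150/7)*(-29) - 69618 = -4350/7 - 69618 = -491676/7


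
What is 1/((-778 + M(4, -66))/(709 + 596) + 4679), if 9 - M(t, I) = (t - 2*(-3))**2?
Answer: 1305/6105226 ≈ 0.00021375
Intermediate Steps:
M(t, I) = 9 - (6 + t)**2 (M(t, I) = 9 - (t - 2*(-3))**2 = 9 - (t + 6)**2 = 9 - (6 + t)**2)
1/((-778 + M(4, -66))/(709 + 596) + 4679) = 1/((-778 + (9 - (6 + 4)**2))/(709 + 596) + 4679) = 1/((-778 + (9 - 1*10**2))/1305 + 4679) = 1/((-778 + (9 - 1*100))*(1/1305) + 4679) = 1/((-778 + (9 - 100))*(1/1305) + 4679) = 1/((-778 - 91)*(1/1305) + 4679) = 1/(-869*1/1305 + 4679) = 1/(-869/1305 + 4679) = 1/(6105226/1305) = 1305/6105226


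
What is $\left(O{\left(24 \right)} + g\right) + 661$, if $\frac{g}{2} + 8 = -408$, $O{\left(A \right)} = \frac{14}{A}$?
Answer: $- \frac{2045}{12} \approx -170.42$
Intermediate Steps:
$g = -832$ ($g = -16 + 2 \left(-408\right) = -16 - 816 = -832$)
$\left(O{\left(24 \right)} + g\right) + 661 = \left(\frac{14}{24} - 832\right) + 661 = \left(14 \cdot \frac{1}{24} - 832\right) + 661 = \left(\frac{7}{12} - 832\right) + 661 = - \frac{9977}{12} + 661 = - \frac{2045}{12}$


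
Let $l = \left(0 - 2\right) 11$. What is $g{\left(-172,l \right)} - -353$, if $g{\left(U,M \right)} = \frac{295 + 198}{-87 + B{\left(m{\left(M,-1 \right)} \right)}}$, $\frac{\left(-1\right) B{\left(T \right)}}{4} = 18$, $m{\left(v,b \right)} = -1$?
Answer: $\frac{55634}{159} \approx 349.9$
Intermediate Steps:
$l = -22$ ($l = \left(-2\right) 11 = -22$)
$B{\left(T \right)} = -72$ ($B{\left(T \right)} = \left(-4\right) 18 = -72$)
$g{\left(U,M \right)} = - \frac{493}{159}$ ($g{\left(U,M \right)} = \frac{295 + 198}{-87 - 72} = \frac{493}{-159} = 493 \left(- \frac{1}{159}\right) = - \frac{493}{159}$)
$g{\left(-172,l \right)} - -353 = - \frac{493}{159} - -353 = - \frac{493}{159} + 353 = \frac{55634}{159}$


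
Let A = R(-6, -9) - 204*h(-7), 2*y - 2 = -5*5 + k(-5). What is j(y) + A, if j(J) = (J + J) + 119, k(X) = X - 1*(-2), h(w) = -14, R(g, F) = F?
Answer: 2940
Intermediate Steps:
k(X) = 2 + X (k(X) = X + 2 = 2 + X)
y = -13 (y = 1 + (-5*5 + (2 - 5))/2 = 1 + (-25 - 3)/2 = 1 + (1/2)*(-28) = 1 - 14 = -13)
A = 2847 (A = -9 - 204*(-14) = -9 + 2856 = 2847)
j(J) = 119 + 2*J (j(J) = 2*J + 119 = 119 + 2*J)
j(y) + A = (119 + 2*(-13)) + 2847 = (119 - 26) + 2847 = 93 + 2847 = 2940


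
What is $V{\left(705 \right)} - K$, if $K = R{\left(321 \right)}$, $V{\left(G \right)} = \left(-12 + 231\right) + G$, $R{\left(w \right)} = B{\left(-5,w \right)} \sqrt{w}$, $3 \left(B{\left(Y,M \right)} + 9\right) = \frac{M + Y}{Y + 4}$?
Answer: $924 + \frac{343 \sqrt{321}}{3} \approx 2972.4$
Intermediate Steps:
$B{\left(Y,M \right)} = -9 + \frac{M + Y}{3 \left(4 + Y\right)}$ ($B{\left(Y,M \right)} = -9 + \frac{\left(M + Y\right) \frac{1}{Y + 4}}{3} = -9 + \frac{\left(M + Y\right) \frac{1}{4 + Y}}{3} = -9 + \frac{\frac{1}{4 + Y} \left(M + Y\right)}{3} = -9 + \frac{M + Y}{3 \left(4 + Y\right)}$)
$R{\left(w \right)} = \sqrt{w} \left(- \frac{22}{3} - \frac{w}{3}\right)$ ($R{\left(w \right)} = \frac{-108 + w - -130}{3 \left(4 - 5\right)} \sqrt{w} = \frac{-108 + w + 130}{3 \left(-1\right)} \sqrt{w} = \frac{1}{3} \left(-1\right) \left(22 + w\right) \sqrt{w} = \left(- \frac{22}{3} - \frac{w}{3}\right) \sqrt{w} = \sqrt{w} \left(- \frac{22}{3} - \frac{w}{3}\right)$)
$V{\left(G \right)} = 219 + G$
$K = - \frac{343 \sqrt{321}}{3}$ ($K = \frac{\sqrt{321} \left(-22 - 321\right)}{3} = \frac{1}{3} \sqrt{321} \left(-343\right) = - \frac{343 \sqrt{321}}{3} \approx -2048.4$)
$V{\left(705 \right)} - K = \left(219 + 705\right) - - \frac{343 \sqrt{321}}{3} = 924 + \frac{343 \sqrt{321}}{3}$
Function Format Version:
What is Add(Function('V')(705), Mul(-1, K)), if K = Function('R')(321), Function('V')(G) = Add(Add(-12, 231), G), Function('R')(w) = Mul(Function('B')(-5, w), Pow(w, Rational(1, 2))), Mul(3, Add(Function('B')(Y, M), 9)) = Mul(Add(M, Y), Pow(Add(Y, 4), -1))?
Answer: Add(924, Mul(Rational(343, 3), Pow(321, Rational(1, 2)))) ≈ 2972.4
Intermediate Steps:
Function('B')(Y, M) = Add(-9, Mul(Rational(1, 3), Pow(Add(4, Y), -1), Add(M, Y))) (Function('B')(Y, M) = Add(-9, Mul(Rational(1, 3), Mul(Add(M, Y), Pow(Add(Y, 4), -1)))) = Add(-9, Mul(Rational(1, 3), Mul(Add(M, Y), Pow(Add(4, Y), -1)))) = Add(-9, Mul(Rational(1, 3), Mul(Pow(Add(4, Y), -1), Add(M, Y)))) = Add(-9, Mul(Rational(1, 3), Pow(Add(4, Y), -1), Add(M, Y))))
Function('R')(w) = Mul(Pow(w, Rational(1, 2)), Add(Rational(-22, 3), Mul(Rational(-1, 3), w))) (Function('R')(w) = Mul(Mul(Rational(1, 3), Pow(Add(4, -5), -1), Add(-108, w, Mul(-26, -5))), Pow(w, Rational(1, 2))) = Mul(Mul(Rational(1, 3), Pow(-1, -1), Add(-108, w, 130)), Pow(w, Rational(1, 2))) = Mul(Mul(Rational(1, 3), -1, Add(22, w)), Pow(w, Rational(1, 2))) = Mul(Add(Rational(-22, 3), Mul(Rational(-1, 3), w)), Pow(w, Rational(1, 2))) = Mul(Pow(w, Rational(1, 2)), Add(Rational(-22, 3), Mul(Rational(-1, 3), w))))
Function('V')(G) = Add(219, G)
K = Mul(Rational(-343, 3), Pow(321, Rational(1, 2))) (K = Mul(Rational(1, 3), Pow(321, Rational(1, 2)), Add(-22, Mul(-1, 321))) = Mul(Rational(1, 3), Pow(321, Rational(1, 2)), Add(-22, -321)) = Mul(Rational(1, 3), Pow(321, Rational(1, 2)), -343) = Mul(Rational(-343, 3), Pow(321, Rational(1, 2))) ≈ -2048.4)
Add(Function('V')(705), Mul(-1, K)) = Add(Add(219, 705), Mul(-1, Mul(Rational(-343, 3), Pow(321, Rational(1, 2))))) = Add(924, Mul(Rational(343, 3), Pow(321, Rational(1, 2))))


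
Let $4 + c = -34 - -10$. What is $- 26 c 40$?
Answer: $29120$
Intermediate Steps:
$c = -28$ ($c = -4 - 24 = -28$)
$- 26 c 40 = \left(-26\right) \left(-28\right) 40 = 728 \cdot 40 = 29120$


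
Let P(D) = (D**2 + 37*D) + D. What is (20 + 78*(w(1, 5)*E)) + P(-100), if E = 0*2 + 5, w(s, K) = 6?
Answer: 8560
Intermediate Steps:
E = 5 (E = 0 + 5 = 5)
P(D) = D**2 + 38*D
(20 + 78*(w(1, 5)*E)) + P(-100) = (20 + 78*(6*5)) - 100*(38 - 100) = (20 + 78*30) - 100*(-62) = (20 + 2340) + 6200 = 2360 + 6200 = 8560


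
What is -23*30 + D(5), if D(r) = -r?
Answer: -695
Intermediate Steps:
-23*30 + D(5) = -23*30 - 1*5 = -690 - 5 = -695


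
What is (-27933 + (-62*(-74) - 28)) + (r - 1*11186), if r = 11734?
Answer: -22825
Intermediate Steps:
(-27933 + (-62*(-74) - 28)) + (r - 1*11186) = (-27933 + (-62*(-74) - 28)) + (11734 - 1*11186) = (-27933 + (4588 - 28)) + (11734 - 11186) = (-27933 + 4560) + 548 = -23373 + 548 = -22825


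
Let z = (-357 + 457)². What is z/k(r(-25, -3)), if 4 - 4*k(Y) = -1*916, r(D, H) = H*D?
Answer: 1000/23 ≈ 43.478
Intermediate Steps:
r(D, H) = D*H
z = 10000 (z = 100² = 10000)
k(Y) = 230 (k(Y) = 1 - (-1)*916/4 = 1 - ¼*(-916) = 1 + 229 = 230)
z/k(r(-25, -3)) = 10000/230 = 10000*(1/230) = 1000/23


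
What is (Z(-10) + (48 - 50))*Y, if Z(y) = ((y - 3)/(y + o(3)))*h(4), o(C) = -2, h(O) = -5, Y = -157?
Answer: 13973/12 ≈ 1164.4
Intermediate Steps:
Z(y) = -5*(-3 + y)/(-2 + y) (Z(y) = ((y - 3)/(y - 2))*(-5) = ((-3 + y)/(-2 + y))*(-5) = -5*(-3 + y)/(-2 + y))
(Z(-10) + (48 - 50))*Y = (5*(3 - 1*(-10))/(-2 - 10) + (48 - 50))*(-157) = (5*(3 + 10)/(-12) - 2)*(-157) = (5*(-1/12)*13 - 2)*(-157) = (-65/12 - 2)*(-157) = -89/12*(-157) = 13973/12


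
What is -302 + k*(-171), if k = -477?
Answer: 81265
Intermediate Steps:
-302 + k*(-171) = -302 - 477*(-171) = -302 + 81567 = 81265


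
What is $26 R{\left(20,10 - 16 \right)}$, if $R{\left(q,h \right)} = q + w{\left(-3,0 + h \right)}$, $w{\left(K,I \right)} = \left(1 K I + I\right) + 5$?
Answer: $962$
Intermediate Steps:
$w{\left(K,I \right)} = 5 + I + I K$ ($w{\left(K,I \right)} = \left(K I + I\right) + 5 = \left(I K + I\right) + 5 = \left(I + I K\right) + 5 = 5 + I + I K$)
$R{\left(q,h \right)} = 5 + q - 2 h$ ($R{\left(q,h \right)} = q + \left(5 + \left(0 + h\right) + \left(0 + h\right) \left(-3\right)\right) = q + \left(5 + h + h \left(-3\right)\right) = q + \left(5 + h - 3 h\right) = q - \left(-5 + 2 h\right) = 5 + q - 2 h$)
$26 R{\left(20,10 - 16 \right)} = 26 \left(5 + 20 - 2 \left(10 - 16\right)\right) = 26 \left(5 + 20 - -12\right) = 26 \left(5 + 20 + 12\right) = 26 \cdot 37 = 962$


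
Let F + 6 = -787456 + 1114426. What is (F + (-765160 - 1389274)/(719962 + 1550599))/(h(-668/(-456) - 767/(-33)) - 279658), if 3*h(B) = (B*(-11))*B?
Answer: -318387122545817160/274502454324745913 ≈ -1.1599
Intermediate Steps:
h(B) = -11*B**2/3 (h(B) = ((B*(-11))*B)/3 = ((-11*B)*B)/3 = (-11*B**2)/3 = -11*B**2/3)
F = 326964 (F = -6 + (-787456 + 1114426) = -6 + 326970 = 326964)
(F + (-765160 - 1389274)/(719962 + 1550599))/(h(-668/(-456) - 767/(-33)) - 279658) = (326964 + (-765160 - 1389274)/(719962 + 1550599))/(-11*(-668/(-456) - 767/(-33))**2/3 - 279658) = (326964 - 2154434/2270561)/(-11*(-668*(-1/456) - 767*(-1/33))**2/3 - 279658) = (326964 - 2154434*1/2270561)/(-11*(167/114 + 767/33)**2/3 - 279658) = (326964 - 2154434/2270561)/(-11*(30983/1254)**2/3 - 279658) = 742389552370/(2270561*(-11/3*959946289/1572516 - 279658)) = 742389552370/(2270561*(-959946289/428868 - 279658)) = 742389552370/(2270561*(-120896313433/428868)) = (742389552370/2270561)*(-428868/120896313433) = -318387122545817160/274502454324745913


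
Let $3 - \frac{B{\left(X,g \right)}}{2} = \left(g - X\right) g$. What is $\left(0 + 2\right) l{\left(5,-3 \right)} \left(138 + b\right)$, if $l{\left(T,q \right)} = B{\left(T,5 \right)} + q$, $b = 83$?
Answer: $1326$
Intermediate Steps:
$B{\left(X,g \right)} = 6 - 2 g \left(g - X\right)$ ($B{\left(X,g \right)} = 6 - 2 \left(g - X\right) g = 6 - 2 g \left(g - X\right)$)
$l{\left(T,q \right)} = -44 + q + 10 T$ ($l{\left(T,q \right)} = \left(6 - 2 \cdot 5^{2} + 2 T 5\right) + q = \left(6 - 50 + 10 T\right) + q = \left(-44 + 10 T\right) + q = -44 + q + 10 T$)
$\left(0 + 2\right) l{\left(5,-3 \right)} \left(138 + b\right) = \left(0 + 2\right) \left(-44 - 3 + 10 \cdot 5\right) \left(138 + 83\right) = 2 \left(-44 - 3 + 50\right) 221 = 2 \cdot 3 \cdot 221 = 6 \cdot 221 = 1326$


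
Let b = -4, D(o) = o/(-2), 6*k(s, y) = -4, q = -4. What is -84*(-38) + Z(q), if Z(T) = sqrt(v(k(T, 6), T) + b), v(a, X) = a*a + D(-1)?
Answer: 3192 + I*sqrt(110)/6 ≈ 3192.0 + 1.748*I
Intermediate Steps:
k(s, y) = -2/3 (k(s, y) = (1/6)*(-4) = -2/3)
D(o) = -o/2 (D(o) = o*(-1/2) = -o/2)
v(a, X) = 1/2 + a**2 (v(a, X) = a*a - 1/2*(-1) = a**2 + 1/2 = 1/2 + a**2)
Z(T) = I*sqrt(110)/6 (Z(T) = sqrt((1/2 + (-2/3)**2) - 4) = sqrt((1/2 + 4/9) - 4) = sqrt(17/18 - 4) = sqrt(-55/18) = I*sqrt(110)/6)
-84*(-38) + Z(q) = -84*(-38) + I*sqrt(110)/6 = 3192 + I*sqrt(110)/6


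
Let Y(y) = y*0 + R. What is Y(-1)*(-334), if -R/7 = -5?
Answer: -11690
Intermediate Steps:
R = 35 (R = -7*(-5) = 35)
Y(y) = 35 (Y(y) = y*0 + 35 = 0 + 35 = 35)
Y(-1)*(-334) = 35*(-334) = -11690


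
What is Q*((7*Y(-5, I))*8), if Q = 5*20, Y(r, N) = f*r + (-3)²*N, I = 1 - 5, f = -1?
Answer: -173600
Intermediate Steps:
I = -4
Y(r, N) = -r + 9*N (Y(r, N) = -r + (-3)²*N = -r + 9*N)
Q = 100
Q*((7*Y(-5, I))*8) = 100*((7*(-1*(-5) + 9*(-4)))*8) = 100*((7*(5 - 36))*8) = 100*((7*(-31))*8) = 100*(-217*8) = 100*(-1736) = -173600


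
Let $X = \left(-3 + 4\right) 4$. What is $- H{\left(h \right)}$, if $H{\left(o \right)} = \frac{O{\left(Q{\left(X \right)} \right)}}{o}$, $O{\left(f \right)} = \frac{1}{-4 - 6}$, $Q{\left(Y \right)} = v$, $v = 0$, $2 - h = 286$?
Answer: $- \frac{1}{2840} \approx -0.00035211$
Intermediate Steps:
$h = -284$ ($h = 2 - 286 = -284$)
$X = 4$ ($X = 1 \cdot 4 = 4$)
$Q{\left(Y \right)} = 0$
$O{\left(f \right)} = - \frac{1}{10}$ ($O{\left(f \right)} = \frac{1}{-10} = - \frac{1}{10}$)
$H{\left(o \right)} = - \frac{1}{10 o}$
$- H{\left(h \right)} = - \frac{-1}{10 \left(-284\right)} = - \frac{\left(-1\right) \left(-1\right)}{10 \cdot 284} = \left(-1\right) \frac{1}{2840} = - \frac{1}{2840}$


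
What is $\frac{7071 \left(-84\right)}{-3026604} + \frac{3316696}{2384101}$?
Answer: $\frac{136361851747}{85901543131} \approx 1.5874$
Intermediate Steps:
$\frac{7071 \left(-84\right)}{-3026604} + \frac{3316696}{2384101} = \left(-593964\right) \left(- \frac{1}{3026604}\right) + 3316696 \cdot \frac{1}{2384101} = \frac{7071}{36031} + \frac{3316696}{2384101} = \frac{136361851747}{85901543131}$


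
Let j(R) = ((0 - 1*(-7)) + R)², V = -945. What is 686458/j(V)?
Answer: 343229/439922 ≈ 0.78020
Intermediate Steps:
j(R) = (7 + R)² (j(R) = ((0 + 7) + R)² = (7 + R)²)
686458/j(V) = 686458/((7 - 945)²) = 686458/((-938)²) = 686458/879844 = 686458*(1/879844) = 343229/439922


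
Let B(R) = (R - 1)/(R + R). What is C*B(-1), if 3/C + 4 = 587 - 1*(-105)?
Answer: 3/688 ≈ 0.0043605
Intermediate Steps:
C = 3/688 (C = 3/(-4 + (587 - 1*(-105))) = 3/(-4 + (587 + 105)) = 3/(-4 + 692) = 3/688 ≈ 0.0043605)
B(R) = (-1 + R)/(2*R) (B(R) = (-1 + R)/((2*R)) = (-1 + R)*(1/(2*R)) = (-1 + R)/(2*R))
C*B(-1) = 3*((½)*(-1 - 1)/(-1))/688 = 3*((½)*(-1)*(-2))/688 = (3/688)*1 = 3/688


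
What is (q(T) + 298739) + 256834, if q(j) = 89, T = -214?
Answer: 555662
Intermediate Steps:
(q(T) + 298739) + 256834 = (89 + 298739) + 256834 = 298828 + 256834 = 555662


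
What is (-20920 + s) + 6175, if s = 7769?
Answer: -6976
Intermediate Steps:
(-20920 + s) + 6175 = (-20920 + 7769) + 6175 = -13151 + 6175 = -6976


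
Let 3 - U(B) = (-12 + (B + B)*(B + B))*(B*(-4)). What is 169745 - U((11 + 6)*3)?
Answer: -1950226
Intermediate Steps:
U(B) = 3 + 4*B*(-12 + 4*B**2) (U(B) = 3 - (-12 + (B + B)*(B + B))*B*(-4) = 3 - (-12 + (2*B)*(2*B))*(-4*B) = 3 - (-12 + 4*B**2)*(-4*B) = 3 - (-4)*B*(-12 + 4*B**2) = 3 + 4*B*(-12 + 4*B**2))
169745 - U((11 + 6)*3) = 169745 - (3 - 48*(11 + 6)*3 + 16*((11 + 6)*3)**3) = 169745 - (3 - 816*3 + 16*(17*3)**3) = 169745 - (3 - 48*51 + 16*51**3) = 169745 - (3 - 2448 + 16*132651) = 169745 - (3 - 2448 + 2122416) = 169745 - 1*2119971 = 169745 - 2119971 = -1950226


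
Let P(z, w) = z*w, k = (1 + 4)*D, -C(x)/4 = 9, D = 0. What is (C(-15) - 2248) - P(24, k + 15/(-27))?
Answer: -6812/3 ≈ -2270.7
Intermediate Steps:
C(x) = -36 (C(x) = -4*9 = -36)
k = 0 (k = (1 + 4)*0 = 5*0 = 0)
P(z, w) = w*z
(C(-15) - 2248) - P(24, k + 15/(-27)) = (-36 - 2248) - (0 + 15/(-27))*24 = -2284 - (0 + 15*(-1/27))*24 = -2284 - (0 - 5/9)*24 = -2284 - (-5)*24/9 = -2284 - 1*(-40/3) = -2284 + 40/3 = -6812/3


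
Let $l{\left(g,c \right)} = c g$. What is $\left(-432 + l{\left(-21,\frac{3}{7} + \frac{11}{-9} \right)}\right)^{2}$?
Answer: $\frac{1552516}{9} \approx 1.725 \cdot 10^{5}$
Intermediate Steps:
$\left(-432 + l{\left(-21,\frac{3}{7} + \frac{11}{-9} \right)}\right)^{2} = \left(-432 + \left(\frac{3}{7} + \frac{11}{-9}\right) \left(-21\right)\right)^{2} = \left(-432 + \left(3 \cdot \frac{1}{7} + 11 \left(- \frac{1}{9}\right)\right) \left(-21\right)\right)^{2} = \left(-432 + \left(\frac{3}{7} - \frac{11}{9}\right) \left(-21\right)\right)^{2} = \left(-432 - - \frac{50}{3}\right)^{2} = \left(-432 + \frac{50}{3}\right)^{2} = \left(- \frac{1246}{3}\right)^{2} = \frac{1552516}{9}$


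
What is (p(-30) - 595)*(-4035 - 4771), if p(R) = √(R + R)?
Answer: 5239570 - 17612*I*√15 ≈ 5.2396e+6 - 68211.0*I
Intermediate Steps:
p(R) = √2*√R (p(R) = √(2*R) = √2*√R)
(p(-30) - 595)*(-4035 - 4771) = (√2*√(-30) - 595)*(-4035 - 4771) = (√2*(I*√30) - 595)*(-8806) = (2*I*√15 - 595)*(-8806) = (-595 + 2*I*√15)*(-8806) = 5239570 - 17612*I*√15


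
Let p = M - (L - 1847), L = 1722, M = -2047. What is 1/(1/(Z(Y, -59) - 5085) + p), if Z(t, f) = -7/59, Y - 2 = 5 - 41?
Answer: -300022/576642343 ≈ -0.00052029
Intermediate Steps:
Y = -34 (Y = 2 + (5 - 41) = 2 - 36 = -34)
Z(t, f) = -7/59 (Z(t, f) = -7*1/59 = -7/59)
p = -1922 (p = -2047 - (1722 - 1847) = -2047 - 1*(-125) = -2047 + 125 = -1922)
1/(1/(Z(Y, -59) - 5085) + p) = 1/(1/(-7/59 - 5085) - 1922) = 1/(1/(-300022/59) - 1922) = 1/(-59/300022 - 1922) = 1/(-576642343/300022) = -300022/576642343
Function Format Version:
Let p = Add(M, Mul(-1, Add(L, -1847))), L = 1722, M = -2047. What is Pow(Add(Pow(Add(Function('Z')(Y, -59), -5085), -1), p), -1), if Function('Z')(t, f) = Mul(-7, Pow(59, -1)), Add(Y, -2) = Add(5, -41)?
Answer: Rational(-300022, 576642343) ≈ -0.00052029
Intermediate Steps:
Y = -34 (Y = Add(2, Add(5, -41)) = Add(2, -36) = -34)
Function('Z')(t, f) = Rational(-7, 59) (Function('Z')(t, f) = Mul(-7, Rational(1, 59)) = Rational(-7, 59))
p = -1922 (p = Add(-2047, Mul(-1, Add(1722, -1847))) = Add(-2047, Mul(-1, -125)) = Add(-2047, 125) = -1922)
Pow(Add(Pow(Add(Function('Z')(Y, -59), -5085), -1), p), -1) = Pow(Add(Pow(Add(Rational(-7, 59), -5085), -1), -1922), -1) = Pow(Add(Pow(Rational(-300022, 59), -1), -1922), -1) = Pow(Add(Rational(-59, 300022), -1922), -1) = Pow(Rational(-576642343, 300022), -1) = Rational(-300022, 576642343)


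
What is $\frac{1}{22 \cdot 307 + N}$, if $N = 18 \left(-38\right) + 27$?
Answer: $\frac{1}{6097} \approx 0.00016401$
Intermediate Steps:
$N = -657$ ($N = -684 + 27 = -657$)
$\frac{1}{22 \cdot 307 + N} = \frac{1}{22 \cdot 307 - 657} = \frac{1}{6754 - 657} = \frac{1}{6097}$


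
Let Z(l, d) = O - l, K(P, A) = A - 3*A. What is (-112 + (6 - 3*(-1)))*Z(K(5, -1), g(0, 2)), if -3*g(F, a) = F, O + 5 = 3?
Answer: 412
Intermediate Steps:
O = -2 (O = -5 + 3 = -2)
g(F, a) = -F/3
K(P, A) = -2*A
Z(l, d) = -2 - l
(-112 + (6 - 3*(-1)))*Z(K(5, -1), g(0, 2)) = (-112 + (6 - 3*(-1)))*(-2 - (-2)*(-1)) = (-112 + (6 + 3))*(-2 - 1*2) = (-112 + 9)*(-2 - 2) = -103*(-4) = 412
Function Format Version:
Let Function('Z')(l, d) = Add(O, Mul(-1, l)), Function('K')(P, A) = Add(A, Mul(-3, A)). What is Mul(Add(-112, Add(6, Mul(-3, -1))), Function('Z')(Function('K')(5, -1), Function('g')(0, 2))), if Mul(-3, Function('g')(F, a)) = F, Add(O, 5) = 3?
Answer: 412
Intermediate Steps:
O = -2 (O = Add(-5, 3) = -2)
Function('g')(F, a) = Mul(Rational(-1, 3), F)
Function('K')(P, A) = Mul(-2, A)
Function('Z')(l, d) = Add(-2, Mul(-1, l))
Mul(Add(-112, Add(6, Mul(-3, -1))), Function('Z')(Function('K')(5, -1), Function('g')(0, 2))) = Mul(Add(-112, Add(6, Mul(-3, -1))), Add(-2, Mul(-1, Mul(-2, -1)))) = Mul(Add(-112, Add(6, 3)), Add(-2, Mul(-1, 2))) = Mul(Add(-112, 9), Add(-2, -2)) = Mul(-103, -4) = 412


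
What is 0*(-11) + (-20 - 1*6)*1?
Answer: -26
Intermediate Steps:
0*(-11) + (-20 - 1*6)*1 = 0 + (-20 - 6)*1 = 0 - 26*1 = 0 - 26 = -26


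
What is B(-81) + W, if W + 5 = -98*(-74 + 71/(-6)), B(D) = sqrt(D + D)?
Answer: 25220/3 + 9*I*sqrt(2) ≈ 8406.7 + 12.728*I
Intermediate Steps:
B(D) = sqrt(2)*sqrt(D) (B(D) = sqrt(2*D) = sqrt(2)*sqrt(D))
W = 25220/3 (W = -5 - 98*(-74 + 71/(-6)) = -5 - 98*(-74 + 71*(-1/6)) = -5 - 98*(-74 - 71/6) = -5 - 98*(-515/6) = -5 + 25235/3 = 25220/3 ≈ 8406.7)
B(-81) + W = sqrt(2)*sqrt(-81) + 25220/3 = sqrt(2)*(9*I) + 25220/3 = 9*I*sqrt(2) + 25220/3 = 25220/3 + 9*I*sqrt(2)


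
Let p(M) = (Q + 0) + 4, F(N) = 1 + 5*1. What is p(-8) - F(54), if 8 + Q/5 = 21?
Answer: 63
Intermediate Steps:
Q = 65 (Q = -40 + 5*21 = -40 + 105 = 65)
F(N) = 6 (F(N) = 1 + 5 = 6)
p(M) = 69 (p(M) = (65 + 0) + 4 = 65 + 4 = 69)
p(-8) - F(54) = 69 - 1*6 = 69 - 6 = 63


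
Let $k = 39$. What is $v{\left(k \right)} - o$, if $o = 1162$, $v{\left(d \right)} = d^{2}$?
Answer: $359$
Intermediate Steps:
$v{\left(k \right)} - o = 39^{2} - 1162 = 1521 - 1162 = 359$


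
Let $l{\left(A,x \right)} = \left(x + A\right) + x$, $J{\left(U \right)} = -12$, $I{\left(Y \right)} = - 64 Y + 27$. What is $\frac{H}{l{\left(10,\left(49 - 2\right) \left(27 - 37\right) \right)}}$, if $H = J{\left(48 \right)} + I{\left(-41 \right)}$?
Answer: $- \frac{2639}{930} \approx -2.8376$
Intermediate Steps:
$I{\left(Y \right)} = 27 - 64 Y$
$l{\left(A,x \right)} = A + 2 x$ ($l{\left(A,x \right)} = \left(A + x\right) + x = A + 2 x$)
$H = 2639$ ($H = -12 + \left(27 - -2624\right) = -12 + \left(27 + 2624\right) = -12 + 2651 = 2639$)
$\frac{H}{l{\left(10,\left(49 - 2\right) \left(27 - 37\right) \right)}} = \frac{2639}{10 + 2 \left(49 - 2\right) \left(27 - 37\right)} = \frac{2639}{10 + 2 \cdot 47 \left(-10\right)} = \frac{2639}{10 + 2 \left(-470\right)} = \frac{2639}{10 - 940} = \frac{2639}{-930} = 2639 \left(- \frac{1}{930}\right) = - \frac{2639}{930}$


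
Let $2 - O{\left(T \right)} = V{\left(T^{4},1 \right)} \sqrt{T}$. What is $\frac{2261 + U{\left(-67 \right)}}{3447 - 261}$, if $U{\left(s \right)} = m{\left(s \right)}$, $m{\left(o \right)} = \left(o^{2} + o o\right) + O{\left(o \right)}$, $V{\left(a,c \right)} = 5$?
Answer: $\frac{1249}{354} - \frac{5 i \sqrt{67}}{3186} \approx 3.5282 - 0.012846 i$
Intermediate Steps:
$O{\left(T \right)} = 2 - 5 \sqrt{T}$
$m{\left(o \right)} = 2 - 5 \sqrt{o} + 2 o^{2}$ ($m{\left(o \right)} = \left(o^{2} + o o\right) - \left(-2 + 5 \sqrt{o}\right) = \left(o^{2} + o^{2}\right) - \left(-2 + 5 \sqrt{o}\right) = 2 o^{2} - \left(-2 + 5 \sqrt{o}\right) = 2 - 5 \sqrt{o} + 2 o^{2}$)
$U{\left(s \right)} = 2 - 5 \sqrt{s} + 2 s^{2}$
$\frac{2261 + U{\left(-67 \right)}}{3447 - 261} = \frac{2261 + \left(2 - 5 \sqrt{-67} + 2 \left(-67\right)^{2}\right)}{3447 - 261} = \frac{2261 + \left(2 - 5 i \sqrt{67} + 2 \cdot 4489\right)}{3186} = \left(2261 + \left(2 - 5 i \sqrt{67} + 8978\right)\right) \frac{1}{3186} = \left(2261 + \left(8980 - 5 i \sqrt{67}\right)\right) \frac{1}{3186} = \left(11241 - 5 i \sqrt{67}\right) \frac{1}{3186} = \frac{1249}{354} - \frac{5 i \sqrt{67}}{3186}$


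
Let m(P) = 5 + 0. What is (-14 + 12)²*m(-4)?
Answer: 20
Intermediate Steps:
m(P) = 5
(-14 + 12)²*m(-4) = (-14 + 12)²*5 = (-2)²*5 = 4*5 = 20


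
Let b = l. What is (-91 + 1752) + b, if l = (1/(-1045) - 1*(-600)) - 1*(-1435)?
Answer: 3862319/1045 ≈ 3696.0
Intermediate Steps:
l = 2126574/1045 (l = (-1/1045 + 600) + 1435 = 626999/1045 + 1435 = 2126574/1045 ≈ 2035.0)
b = 2126574/1045 ≈ 2035.0
(-91 + 1752) + b = (-91 + 1752) + 2126574/1045 = 1661 + 2126574/1045 = 3862319/1045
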